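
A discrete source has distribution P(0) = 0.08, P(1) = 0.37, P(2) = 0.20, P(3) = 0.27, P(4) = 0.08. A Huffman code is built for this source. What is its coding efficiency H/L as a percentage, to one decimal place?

Entropy H = −Σ p log₂ p ≈ 2.0882 bits.
Huffman merges: 2/25+2/25→4/25; 4/25+1/5→9/25; 27/100+9/25→63/100; 37/100+63/100→1. L = 43/20 ≈ 2.1500.
Efficiency = H/L = 2.0882/2.1500 = 97.1%.

97.1%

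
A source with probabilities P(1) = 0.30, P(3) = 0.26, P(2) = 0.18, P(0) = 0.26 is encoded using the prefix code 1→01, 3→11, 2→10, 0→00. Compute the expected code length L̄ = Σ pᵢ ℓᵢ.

L̄ = Σ pᵢ·ℓᵢ = 0.30·2 + 0.26·2 + 0.18·2 + 0.26·2 = 2 bits/symbol.

2 bits/symbol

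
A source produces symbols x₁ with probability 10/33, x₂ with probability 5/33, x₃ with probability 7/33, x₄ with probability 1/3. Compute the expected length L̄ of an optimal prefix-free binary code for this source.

2 bits/symbol

Repeatedly combine the two least-probable nodes; the expected code length is the sum of the merged weights.
merge 5/33 + 7/33 → 4/11
merge 10/33 + 1/3 → 7/11
merge 4/11 + 7/11 → 1
L = 4/11 + 7/11 + 1 = 2 bits/symbol.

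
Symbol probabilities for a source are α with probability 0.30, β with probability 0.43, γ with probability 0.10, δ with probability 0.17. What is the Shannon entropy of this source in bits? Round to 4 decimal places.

H = −Σ pᵢ log₂ pᵢ.
−0.30·log₂(0.30) = 0.5211
−0.43·log₂(0.43) = 0.5236
−0.10·log₂(0.10) = 0.3322
−0.17·log₂(0.17) = 0.4346
Sum ≈ 1.8114 → 1.8114 bits.

1.8114 bits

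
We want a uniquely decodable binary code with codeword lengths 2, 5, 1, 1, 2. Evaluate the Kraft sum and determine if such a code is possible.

1.53125; no

With common denominator 2^5 = 32: Σ 2^(−ℓᵢ) = 8/32 + 1/32 + 16/32 + 16/32 + 8/32 = 49/32 = 1.53125.
Kraft's inequality requires Σ ≤ 1; here Σ = 1.53125 > 1, so no such prefix code exists.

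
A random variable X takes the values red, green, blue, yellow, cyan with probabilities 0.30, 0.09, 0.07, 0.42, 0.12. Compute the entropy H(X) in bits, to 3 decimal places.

H = −Σ pᵢ log₂ pᵢ.
−0.30·log₂(0.30) = 0.5211
−0.09·log₂(0.09) = 0.3127
−0.07·log₂(0.07) = 0.2686
−0.42·log₂(0.42) = 0.5256
−0.12·log₂(0.12) = 0.3671
Sum ≈ 1.9950 → 1.995 bits.

1.995 bits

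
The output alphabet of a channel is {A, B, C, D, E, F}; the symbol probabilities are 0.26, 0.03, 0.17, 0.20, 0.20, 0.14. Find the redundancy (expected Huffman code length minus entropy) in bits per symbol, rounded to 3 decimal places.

Entropy H = −Σ p log₂ p ≈ 2.4175 bits.
Huffman merges: 3/100+7/50→17/100; 17/100+17/100→17/50; 1/5+1/5→2/5; 13/50+17/50→3/5; 2/5+3/5→1. L = 251/100 ≈ 2.5100.
L − H = 2.5100 − 2.4175 = 0.092 bits.

0.092 bits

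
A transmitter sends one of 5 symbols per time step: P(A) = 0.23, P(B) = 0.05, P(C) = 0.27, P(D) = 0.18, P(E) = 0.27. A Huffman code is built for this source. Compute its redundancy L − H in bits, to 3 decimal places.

Entropy H = −Σ p log₂ p ≈ 2.1691 bits.
Huffman merges: 1/20+9/50→23/100; 23/100+23/100→23/50; 27/100+27/100→27/50; 23/50+27/50→1. L = 223/100 ≈ 2.2300.
L − H = 2.2300 − 2.1691 = 0.061 bits.

0.061 bits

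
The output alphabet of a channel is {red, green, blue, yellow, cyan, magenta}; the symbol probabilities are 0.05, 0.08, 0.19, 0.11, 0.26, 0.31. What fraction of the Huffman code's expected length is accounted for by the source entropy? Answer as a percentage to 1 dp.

Entropy H = −Σ p log₂ p ≈ 2.3422 bits.
Huffman merges: 1/20+2/25→13/100; 11/100+13/100→6/25; 19/100+6/25→43/100; 13/50+31/100→57/100; 43/100+57/100→1. L = 237/100 ≈ 2.3700.
Efficiency = H/L = 2.3422/2.3700 = 98.8%.

98.8%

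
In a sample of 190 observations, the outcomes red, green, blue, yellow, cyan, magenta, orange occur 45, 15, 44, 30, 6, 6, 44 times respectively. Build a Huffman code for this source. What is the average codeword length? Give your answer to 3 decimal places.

Probabilities are the counts divided by 190.
Repeatedly combine the two least-probable nodes; the expected code length is the sum of the merged weights.
merge 3/95 + 3/95 → 6/95
merge 6/95 + 3/38 → 27/190
merge 27/190 + 3/19 → 3/10
merge 22/95 + 22/95 → 44/95
merge 9/38 + 3/10 → 51/95
merge 44/95 + 51/95 → 1
L = 6/95 + 27/190 + 3/10 + 44/95 + 51/95 + 1 = 238/95 ≈ 2.505 bits/symbol.

2.505 bits/symbol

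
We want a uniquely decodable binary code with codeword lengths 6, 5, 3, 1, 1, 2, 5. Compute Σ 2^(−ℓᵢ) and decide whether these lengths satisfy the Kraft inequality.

1.453125; no

With common denominator 2^6 = 64: Σ 2^(−ℓᵢ) = 1/64 + 2/64 + 8/64 + 32/64 + 32/64 + 16/64 + 2/64 = 93/64 = 1.453125.
Kraft's inequality requires Σ ≤ 1; here Σ = 1.453125 > 1, so no such prefix code exists.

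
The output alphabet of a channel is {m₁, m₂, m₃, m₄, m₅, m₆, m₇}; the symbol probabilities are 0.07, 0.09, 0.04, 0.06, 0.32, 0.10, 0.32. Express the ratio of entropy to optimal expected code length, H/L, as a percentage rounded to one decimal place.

97.3%

Entropy H = −Σ p log₂ p ≈ 2.3948 bits.
Huffman merges: 1/25+3/50→1/10; 7/100+9/100→4/25; 1/10+1/10→1/5; 4/25+1/5→9/25; 8/25+8/25→16/25; 9/25+16/25→1. L = 123/50 ≈ 2.4600.
Efficiency = H/L = 2.3948/2.4600 = 97.3%.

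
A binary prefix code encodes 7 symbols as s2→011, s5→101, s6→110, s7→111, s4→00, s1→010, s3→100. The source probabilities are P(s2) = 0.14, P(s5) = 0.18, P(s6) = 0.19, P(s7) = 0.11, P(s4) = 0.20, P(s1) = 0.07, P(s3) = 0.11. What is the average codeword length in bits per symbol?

2.8 bits/symbol

L̄ = Σ pᵢ·ℓᵢ = 0.14·3 + 0.18·3 + 0.19·3 + 0.11·3 + 0.20·2 + 0.07·3 + 0.11·3 = 2.8 bits/symbol.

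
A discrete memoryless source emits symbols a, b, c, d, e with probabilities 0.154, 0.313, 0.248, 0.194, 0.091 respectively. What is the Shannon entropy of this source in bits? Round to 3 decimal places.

H = −Σ pᵢ log₂ pᵢ.
−0.154·log₂(0.154) = 0.4156
−0.313·log₂(0.313) = 0.5245
−0.248·log₂(0.248) = 0.4989
−0.194·log₂(0.194) = 0.4590
−0.091·log₂(0.091) = 0.3147
Sum ≈ 2.2127 → 2.213 bits.

2.213 bits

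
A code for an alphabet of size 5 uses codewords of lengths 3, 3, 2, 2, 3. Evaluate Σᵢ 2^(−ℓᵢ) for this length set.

0.875

With common denominator 2^3 = 8: Σ 2^(−ℓᵢ) = 1/8 + 1/8 + 2/8 + 2/8 + 1/8 = 7/8 = 0.875.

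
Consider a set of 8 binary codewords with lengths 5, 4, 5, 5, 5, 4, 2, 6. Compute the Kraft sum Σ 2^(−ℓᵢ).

0.515625

With common denominator 2^6 = 64: Σ 2^(−ℓᵢ) = 2/64 + 4/64 + 2/64 + 2/64 + 2/64 + 4/64 + 16/64 + 1/64 = 33/64 = 0.515625.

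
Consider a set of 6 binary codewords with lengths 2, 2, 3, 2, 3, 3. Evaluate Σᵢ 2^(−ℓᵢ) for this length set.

1.125

With common denominator 2^3 = 8: Σ 2^(−ℓᵢ) = 2/8 + 2/8 + 1/8 + 2/8 + 1/8 + 1/8 = 9/8 = 1.125.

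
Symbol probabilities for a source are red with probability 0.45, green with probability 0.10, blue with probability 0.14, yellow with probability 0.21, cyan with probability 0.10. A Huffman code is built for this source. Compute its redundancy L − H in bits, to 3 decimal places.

0.037 bits

Entropy H = −Σ p log₂ p ≈ 2.0527 bits.
Huffman merges: 1/10+1/10→1/5; 7/50+1/5→17/50; 21/100+17/50→11/20; 9/20+11/20→1. L = 209/100 ≈ 2.0900.
L − H = 2.0900 − 2.0527 = 0.037 bits.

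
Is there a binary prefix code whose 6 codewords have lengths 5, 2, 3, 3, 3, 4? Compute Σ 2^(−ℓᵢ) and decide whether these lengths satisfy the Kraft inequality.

With common denominator 2^5 = 32: Σ 2^(−ℓᵢ) = 1/32 + 8/32 + 4/32 + 4/32 + 4/32 + 2/32 = 23/32 = 0.71875.
Kraft's inequality requires Σ ≤ 1; here Σ = 0.71875 ≤ 1, so such a prefix code exists.

0.71875; yes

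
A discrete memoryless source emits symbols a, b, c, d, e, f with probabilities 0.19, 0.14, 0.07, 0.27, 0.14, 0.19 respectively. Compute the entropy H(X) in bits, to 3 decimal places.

H = −Σ pᵢ log₂ pᵢ.
−0.19·log₂(0.19) = 0.4552
−0.14·log₂(0.14) = 0.3971
−0.07·log₂(0.07) = 0.2686
−0.27·log₂(0.27) = 0.5100
−0.14·log₂(0.14) = 0.3971
−0.19·log₂(0.19) = 0.4552
Sum ≈ 2.4832 → 2.483 bits.

2.483 bits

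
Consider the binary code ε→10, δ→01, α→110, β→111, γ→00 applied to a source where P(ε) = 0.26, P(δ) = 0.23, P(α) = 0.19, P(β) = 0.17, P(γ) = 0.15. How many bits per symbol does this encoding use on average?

L̄ = Σ pᵢ·ℓᵢ = 0.26·2 + 0.23·2 + 0.19·3 + 0.17·3 + 0.15·2 = 2.36 bits/symbol.

2.36 bits/symbol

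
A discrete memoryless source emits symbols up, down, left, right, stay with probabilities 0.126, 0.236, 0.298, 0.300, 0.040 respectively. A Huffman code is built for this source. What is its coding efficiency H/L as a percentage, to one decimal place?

96.7%

Entropy H = −Σ p log₂ p ≈ 2.0955 bits.
Huffman merges: 1/25+63/500→83/500; 83/500+59/250→201/500; 149/500+3/10→299/500; 201/500+299/500→1. L = 1083/500 ≈ 2.1660.
Efficiency = H/L = 2.0955/2.1660 = 96.7%.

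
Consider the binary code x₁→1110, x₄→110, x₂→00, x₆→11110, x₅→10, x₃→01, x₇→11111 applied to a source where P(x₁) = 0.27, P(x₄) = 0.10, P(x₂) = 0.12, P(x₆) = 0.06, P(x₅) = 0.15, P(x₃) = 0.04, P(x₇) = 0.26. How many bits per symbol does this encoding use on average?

L̄ = Σ pᵢ·ℓᵢ = 0.27·4 + 0.10·3 + 0.12·2 + 0.06·5 + 0.15·2 + 0.04·2 + 0.26·5 = 3.6 bits/symbol.

3.6 bits/symbol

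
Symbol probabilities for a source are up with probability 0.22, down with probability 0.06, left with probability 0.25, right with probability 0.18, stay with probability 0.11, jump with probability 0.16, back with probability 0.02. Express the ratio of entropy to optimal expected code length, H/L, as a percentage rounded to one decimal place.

97.9%

Entropy H = −Σ p log₂ p ≈ 2.5556 bits.
Huffman merges: 1/50+3/50→2/25; 2/25+11/100→19/100; 4/25+9/50→17/50; 19/100+11/50→41/100; 1/4+17/50→59/100; 41/100+59/100→1. L = 261/100 ≈ 2.6100.
Efficiency = H/L = 2.5556/2.6100 = 97.9%.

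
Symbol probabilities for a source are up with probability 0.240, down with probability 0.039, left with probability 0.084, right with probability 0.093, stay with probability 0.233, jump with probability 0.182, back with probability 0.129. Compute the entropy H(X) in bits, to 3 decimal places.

H = −Σ pᵢ log₂ pᵢ.
−0.240·log₂(0.240) = 0.4941
−0.039·log₂(0.039) = 0.1825
−0.084·log₂(0.084) = 0.3002
−0.093·log₂(0.093) = 0.3187
−0.233·log₂(0.233) = 0.4897
−0.182·log₂(0.182) = 0.4474
−0.129·log₂(0.129) = 0.3811
Sum ≈ 2.6137 → 2.614 bits.

2.614 bits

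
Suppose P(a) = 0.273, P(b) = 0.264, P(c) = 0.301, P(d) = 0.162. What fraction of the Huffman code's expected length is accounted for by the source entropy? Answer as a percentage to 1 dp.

Entropy H = −Σ p log₂ p ≈ 1.9654 bits.
Huffman merges: 81/500+33/125→213/500; 273/1000+301/1000→287/500; 213/500+287/500→1. L = 2 ≈ 2.0000.
Efficiency = H/L = 1.9654/2.0000 = 98.3%.

98.3%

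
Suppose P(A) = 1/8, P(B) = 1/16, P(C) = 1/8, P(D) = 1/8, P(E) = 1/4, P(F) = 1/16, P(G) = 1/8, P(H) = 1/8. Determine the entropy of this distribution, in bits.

2.875 bits

Each probability is a power of 1/2, so log₂(1/p) is an integer.
H = Σ p·log₂(1/p) = 1/8·3 + 1/16·4 + 1/8·3 + 1/8·3 + 1/4·2 + 1/16·4 + 1/8·3 + 1/8·3 = 2.875 bits.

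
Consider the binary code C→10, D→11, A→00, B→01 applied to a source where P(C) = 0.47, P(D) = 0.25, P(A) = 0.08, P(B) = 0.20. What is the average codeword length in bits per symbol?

2 bits/symbol

L̄ = Σ pᵢ·ℓᵢ = 0.47·2 + 0.25·2 + 0.08·2 + 0.20·2 = 2 bits/symbol.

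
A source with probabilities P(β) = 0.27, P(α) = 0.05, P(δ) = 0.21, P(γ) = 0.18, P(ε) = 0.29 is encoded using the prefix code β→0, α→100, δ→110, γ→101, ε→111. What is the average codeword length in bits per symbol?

2.46 bits/symbol

L̄ = Σ pᵢ·ℓᵢ = 0.27·1 + 0.05·3 + 0.21·3 + 0.18·3 + 0.29·3 = 2.46 bits/symbol.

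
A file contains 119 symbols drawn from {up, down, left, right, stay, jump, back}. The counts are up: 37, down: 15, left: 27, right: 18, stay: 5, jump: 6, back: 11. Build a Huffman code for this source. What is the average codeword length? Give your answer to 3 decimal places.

Probabilities are the counts divided by 119.
Repeatedly combine the two least-probable nodes; the expected code length is the sum of the merged weights.
merge 5/119 + 6/119 → 11/119
merge 11/119 + 11/119 → 22/119
merge 15/119 + 18/119 → 33/119
merge 22/119 + 27/119 → 7/17
merge 33/119 + 37/119 → 10/17
merge 7/17 + 10/17 → 1
L = 11/119 + 22/119 + 33/119 + 7/17 + 10/17 + 1 = 304/119 ≈ 2.555 bits/symbol.

2.555 bits/symbol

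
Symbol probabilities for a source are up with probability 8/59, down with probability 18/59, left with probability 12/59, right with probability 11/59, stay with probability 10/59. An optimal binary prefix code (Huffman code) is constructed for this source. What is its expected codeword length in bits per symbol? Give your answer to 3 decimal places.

Repeatedly combine the two least-probable nodes; the expected code length is the sum of the merged weights.
merge 8/59 + 10/59 → 18/59
merge 11/59 + 12/59 → 23/59
merge 18/59 + 18/59 → 36/59
merge 23/59 + 36/59 → 1
L = 18/59 + 23/59 + 36/59 + 1 = 136/59 ≈ 2.305 bits/symbol.

2.305 bits/symbol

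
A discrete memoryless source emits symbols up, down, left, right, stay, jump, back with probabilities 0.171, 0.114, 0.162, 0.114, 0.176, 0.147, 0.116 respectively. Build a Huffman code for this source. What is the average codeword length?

Repeatedly combine the two least-probable nodes; the expected code length is the sum of the merged weights.
merge 57/500 + 57/500 → 57/250
merge 29/250 + 147/1000 → 263/1000
merge 81/500 + 171/1000 → 333/1000
merge 22/125 + 57/250 → 101/250
merge 263/1000 + 333/1000 → 149/250
merge 101/250 + 149/250 → 1
L = 57/250 + 263/1000 + 333/1000 + 101/250 + 149/250 + 1 = 353/125 = 2.824 bits/symbol.

2.824 bits/symbol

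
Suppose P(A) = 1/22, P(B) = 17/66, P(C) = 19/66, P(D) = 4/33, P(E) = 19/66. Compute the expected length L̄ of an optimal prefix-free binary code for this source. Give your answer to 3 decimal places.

Repeatedly combine the two least-probable nodes; the expected code length is the sum of the merged weights.
merge 1/22 + 4/33 → 1/6
merge 1/6 + 17/66 → 14/33
merge 19/66 + 19/66 → 19/33
merge 14/33 + 19/33 → 1
L = 1/6 + 14/33 + 19/33 + 1 = 13/6 ≈ 2.167 bits/symbol.

2.167 bits/symbol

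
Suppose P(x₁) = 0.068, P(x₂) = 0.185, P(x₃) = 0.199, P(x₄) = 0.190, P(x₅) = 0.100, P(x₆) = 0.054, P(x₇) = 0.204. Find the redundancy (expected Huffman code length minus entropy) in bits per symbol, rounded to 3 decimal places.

Entropy H = −Σ p log₂ p ≈ 2.6602 bits.
Huffman merges: 27/500+17/250→61/500; 1/10+61/500→111/500; 37/200+19/100→3/8; 199/1000+51/250→403/1000; 111/500+3/8→597/1000; 403/1000+597/1000→1. L = 2719/1000 ≈ 2.7190.
L − H = 2.7190 − 2.6602 = 0.059 bits.

0.059 bits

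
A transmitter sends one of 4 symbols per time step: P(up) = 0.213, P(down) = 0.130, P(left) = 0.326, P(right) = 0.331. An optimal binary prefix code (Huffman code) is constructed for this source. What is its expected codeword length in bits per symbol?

Repeatedly combine the two least-probable nodes; the expected code length is the sum of the merged weights.
merge 13/100 + 213/1000 → 343/1000
merge 163/500 + 331/1000 → 657/1000
merge 343/1000 + 657/1000 → 1
L = 343/1000 + 657/1000 + 1 = 2 bits/symbol.

2 bits/symbol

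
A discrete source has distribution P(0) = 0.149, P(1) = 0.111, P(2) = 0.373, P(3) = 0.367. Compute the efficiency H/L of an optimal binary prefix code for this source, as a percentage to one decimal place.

Entropy H = −Σ p log₂ p ≈ 1.8227 bits.
Huffman merges: 111/1000+149/1000→13/50; 13/50+367/1000→627/1000; 373/1000+627/1000→1. L = 1887/1000 ≈ 1.8870.
Efficiency = H/L = 1.8227/1.8870 = 96.6%.

96.6%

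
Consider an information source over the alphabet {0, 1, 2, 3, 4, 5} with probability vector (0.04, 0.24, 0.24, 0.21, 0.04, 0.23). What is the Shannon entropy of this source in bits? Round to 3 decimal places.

H = −Σ pᵢ log₂ pᵢ.
−0.04·log₂(0.04) = 0.1858
−0.24·log₂(0.24) = 0.4941
−0.24·log₂(0.24) = 0.4941
−0.21·log₂(0.21) = 0.4728
−0.04·log₂(0.04) = 0.1858
−0.23·log₂(0.23) = 0.4877
Sum ≈ 2.3203 → 2.320 bits.

2.320 bits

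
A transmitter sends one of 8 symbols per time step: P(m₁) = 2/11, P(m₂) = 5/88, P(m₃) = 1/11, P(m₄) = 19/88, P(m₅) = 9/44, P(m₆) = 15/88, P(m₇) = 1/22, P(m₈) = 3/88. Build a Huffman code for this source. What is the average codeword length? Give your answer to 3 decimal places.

2.795 bits/symbol

Repeatedly combine the two least-probable nodes; the expected code length is the sum of the merged weights.
merge 3/88 + 1/22 → 7/88
merge 5/88 + 7/88 → 3/22
merge 1/11 + 3/22 → 5/22
merge 15/88 + 2/11 → 31/88
merge 9/44 + 19/88 → 37/88
merge 5/22 + 31/88 → 51/88
merge 37/88 + 51/88 → 1
L = 7/88 + 3/22 + 5/22 + 31/88 + 37/88 + 51/88 + 1 = 123/44 ≈ 2.795 bits/symbol.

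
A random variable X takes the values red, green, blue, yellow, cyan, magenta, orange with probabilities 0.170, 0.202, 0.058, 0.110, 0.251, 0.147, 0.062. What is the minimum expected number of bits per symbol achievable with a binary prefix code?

Repeatedly combine the two least-probable nodes; the expected code length is the sum of the merged weights.
merge 29/500 + 31/500 → 3/25
merge 11/100 + 3/25 → 23/100
merge 147/1000 + 17/100 → 317/1000
merge 101/500 + 23/100 → 54/125
merge 251/1000 + 317/1000 → 71/125
merge 54/125 + 71/125 → 1
L = 3/25 + 23/100 + 317/1000 + 54/125 + 71/125 + 1 = 2667/1000 = 2.667 bits/symbol.

2.667 bits/symbol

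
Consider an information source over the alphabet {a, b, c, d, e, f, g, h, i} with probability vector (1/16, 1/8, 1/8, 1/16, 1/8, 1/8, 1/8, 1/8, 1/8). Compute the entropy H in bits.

3.125 bits

Each probability is a power of 1/2, so log₂(1/p) is an integer.
H = Σ p·log₂(1/p) = 1/16·4 + 1/8·3 + 1/8·3 + 1/16·4 + 1/8·3 + 1/8·3 + 1/8·3 + 1/8·3 + 1/8·3 = 3.125 bits.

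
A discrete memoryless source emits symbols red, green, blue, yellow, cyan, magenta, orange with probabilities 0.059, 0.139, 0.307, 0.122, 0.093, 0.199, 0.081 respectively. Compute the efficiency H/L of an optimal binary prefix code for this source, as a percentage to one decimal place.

Entropy H = −Σ p log₂ p ≈ 2.6058 bits.
Huffman merges: 59/1000+81/1000→7/50; 93/1000+61/500→43/200; 139/1000+7/50→279/1000; 199/1000+43/200→207/500; 279/1000+307/1000→293/500; 207/500+293/500→1. L = 1317/500 ≈ 2.6340.
Efficiency = H/L = 2.6058/2.6340 = 98.9%.

98.9%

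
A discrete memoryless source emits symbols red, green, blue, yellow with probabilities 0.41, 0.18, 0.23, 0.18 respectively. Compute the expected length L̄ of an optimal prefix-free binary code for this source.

Repeatedly combine the two least-probable nodes; the expected code length is the sum of the merged weights.
merge 9/50 + 9/50 → 9/25
merge 23/100 + 9/25 → 59/100
merge 41/100 + 59/100 → 1
L = 9/25 + 59/100 + 1 = 39/20 = 1.95 bits/symbol.

1.95 bits/symbol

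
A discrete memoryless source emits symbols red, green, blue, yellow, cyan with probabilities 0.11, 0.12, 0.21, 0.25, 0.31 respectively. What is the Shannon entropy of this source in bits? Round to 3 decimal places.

2.214 bits

H = −Σ pᵢ log₂ pᵢ.
−0.11·log₂(0.11) = 0.3503
−0.12·log₂(0.12) = 0.3671
−0.21·log₂(0.21) = 0.4728
−0.25·log₂(0.25) = 0.5000
−0.31·log₂(0.31) = 0.5238
Sum ≈ 2.2140 → 2.214 bits.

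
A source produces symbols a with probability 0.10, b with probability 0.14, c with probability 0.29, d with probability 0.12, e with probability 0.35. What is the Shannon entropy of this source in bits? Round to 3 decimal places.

2.144 bits

H = −Σ pᵢ log₂ pᵢ.
−0.10·log₂(0.10) = 0.3322
−0.14·log₂(0.14) = 0.3971
−0.29·log₂(0.29) = 0.5179
−0.12·log₂(0.12) = 0.3671
−0.35·log₂(0.35) = 0.5301
Sum ≈ 2.1444 → 2.144 bits.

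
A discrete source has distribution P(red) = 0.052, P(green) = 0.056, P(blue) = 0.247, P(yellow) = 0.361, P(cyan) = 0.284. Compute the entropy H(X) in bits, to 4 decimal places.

H = −Σ pᵢ log₂ pᵢ.
−0.052·log₂(0.052) = 0.2218
−0.056·log₂(0.056) = 0.2329
−0.247·log₂(0.247) = 0.4983
−0.361·log₂(0.361) = 0.5306
−0.284·log₂(0.284) = 0.5158
Sum ≈ 1.9994 → 1.9994 bits.

1.9994 bits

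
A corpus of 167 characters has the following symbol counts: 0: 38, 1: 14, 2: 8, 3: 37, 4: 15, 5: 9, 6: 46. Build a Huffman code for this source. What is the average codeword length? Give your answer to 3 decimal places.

Probabilities are the counts divided by 167.
Repeatedly combine the two least-probable nodes; the expected code length is the sum of the merged weights.
merge 8/167 + 9/167 → 17/167
merge 14/167 + 15/167 → 29/167
merge 17/167 + 29/167 → 46/167
merge 37/167 + 38/167 → 75/167
merge 46/167 + 46/167 → 92/167
merge 75/167 + 92/167 → 1
L = 17/167 + 29/167 + 46/167 + 75/167 + 92/167 + 1 = 426/167 ≈ 2.551 bits/symbol.

2.551 bits/symbol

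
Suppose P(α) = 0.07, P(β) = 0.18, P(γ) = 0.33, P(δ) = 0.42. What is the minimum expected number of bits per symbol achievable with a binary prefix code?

1.83 bits/symbol

Repeatedly combine the two least-probable nodes; the expected code length is the sum of the merged weights.
merge 7/100 + 9/50 → 1/4
merge 1/4 + 33/100 → 29/50
merge 21/50 + 29/50 → 1
L = 1/4 + 29/50 + 1 = 183/100 = 1.83 bits/symbol.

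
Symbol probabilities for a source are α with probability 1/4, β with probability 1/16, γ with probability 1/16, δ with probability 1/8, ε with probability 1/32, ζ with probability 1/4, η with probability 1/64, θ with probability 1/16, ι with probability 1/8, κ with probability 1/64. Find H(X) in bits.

2.84375 bits

Each probability is a power of 1/2, so log₂(1/p) is an integer.
H = Σ p·log₂(1/p) = 1/4·2 + 1/16·4 + 1/16·4 + 1/8·3 + 1/32·5 + 1/4·2 + 1/64·6 + 1/16·4 + 1/8·3 + 1/64·6 = 2.84375 bits.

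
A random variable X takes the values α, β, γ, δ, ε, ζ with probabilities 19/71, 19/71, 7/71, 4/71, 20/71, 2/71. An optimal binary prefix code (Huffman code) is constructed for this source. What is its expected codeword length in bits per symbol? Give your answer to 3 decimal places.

Repeatedly combine the two least-probable nodes; the expected code length is the sum of the merged weights.
merge 2/71 + 4/71 → 6/71
merge 6/71 + 7/71 → 13/71
merge 13/71 + 19/71 → 32/71
merge 19/71 + 20/71 → 39/71
merge 32/71 + 39/71 → 1
L = 6/71 + 13/71 + 32/71 + 39/71 + 1 = 161/71 ≈ 2.268 bits/symbol.

2.268 bits/symbol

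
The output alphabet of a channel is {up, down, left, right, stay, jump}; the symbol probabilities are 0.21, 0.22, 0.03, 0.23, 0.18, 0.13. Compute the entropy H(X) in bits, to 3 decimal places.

H = −Σ pᵢ log₂ pᵢ.
−0.21·log₂(0.21) = 0.4728
−0.22·log₂(0.22) = 0.4806
−0.03·log₂(0.03) = 0.1518
−0.23·log₂(0.23) = 0.4877
−0.18·log₂(0.18) = 0.4453
−0.13·log₂(0.13) = 0.3826
Sum ≈ 2.4208 → 2.421 bits.

2.421 bits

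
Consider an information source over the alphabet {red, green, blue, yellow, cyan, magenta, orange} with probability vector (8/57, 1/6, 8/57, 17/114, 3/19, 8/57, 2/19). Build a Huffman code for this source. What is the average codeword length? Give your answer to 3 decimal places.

Repeatedly combine the two least-probable nodes; the expected code length is the sum of the merged weights.
merge 2/19 + 8/57 → 14/57
merge 8/57 + 8/57 → 16/57
merge 17/114 + 3/19 → 35/114
merge 1/6 + 14/57 → 47/114
merge 16/57 + 35/114 → 67/114
merge 47/114 + 67/114 → 1
L = 14/57 + 16/57 + 35/114 + 47/114 + 67/114 + 1 = 17/6 ≈ 2.833 bits/symbol.

2.833 bits/symbol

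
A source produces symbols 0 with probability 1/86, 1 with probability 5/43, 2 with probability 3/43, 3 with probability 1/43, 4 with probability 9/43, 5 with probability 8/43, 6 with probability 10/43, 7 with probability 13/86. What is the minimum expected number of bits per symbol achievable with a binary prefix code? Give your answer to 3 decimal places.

Repeatedly combine the two least-probable nodes; the expected code length is the sum of the merged weights.
merge 1/86 + 1/43 → 3/86
merge 3/86 + 3/43 → 9/86
merge 9/86 + 5/43 → 19/86
merge 13/86 + 8/43 → 29/86
merge 9/43 + 19/86 → 37/86
merge 10/43 + 29/86 → 49/86
merge 37/86 + 49/86 → 1
L = 3/86 + 9/86 + 19/86 + 29/86 + 37/86 + 49/86 + 1 = 116/43 ≈ 2.698 bits/symbol.

2.698 bits/symbol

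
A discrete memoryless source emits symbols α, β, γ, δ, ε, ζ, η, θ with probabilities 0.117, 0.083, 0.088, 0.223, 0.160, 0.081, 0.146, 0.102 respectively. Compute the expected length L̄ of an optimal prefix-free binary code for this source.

2.941 bits/symbol

Repeatedly combine the two least-probable nodes; the expected code length is the sum of the merged weights.
merge 81/1000 + 83/1000 → 41/250
merge 11/125 + 51/500 → 19/100
merge 117/1000 + 73/500 → 263/1000
merge 4/25 + 41/250 → 81/250
merge 19/100 + 223/1000 → 413/1000
merge 263/1000 + 81/250 → 587/1000
merge 413/1000 + 587/1000 → 1
L = 41/250 + 19/100 + 263/1000 + 81/250 + 413/1000 + 587/1000 + 1 = 2941/1000 = 2.941 bits/symbol.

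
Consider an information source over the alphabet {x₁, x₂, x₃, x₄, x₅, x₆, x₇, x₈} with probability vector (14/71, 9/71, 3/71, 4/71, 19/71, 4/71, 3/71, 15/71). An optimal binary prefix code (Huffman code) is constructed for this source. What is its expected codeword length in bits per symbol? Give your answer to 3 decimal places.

Repeatedly combine the two least-probable nodes; the expected code length is the sum of the merged weights.
merge 3/71 + 3/71 → 6/71
merge 4/71 + 4/71 → 8/71
merge 6/71 + 8/71 → 14/71
merge 9/71 + 14/71 → 23/71
merge 14/71 + 15/71 → 29/71
merge 19/71 + 23/71 → 42/71
merge 29/71 + 42/71 → 1
L = 6/71 + 8/71 + 14/71 + 23/71 + 29/71 + 42/71 + 1 = 193/71 ≈ 2.718 bits/symbol.

2.718 bits/symbol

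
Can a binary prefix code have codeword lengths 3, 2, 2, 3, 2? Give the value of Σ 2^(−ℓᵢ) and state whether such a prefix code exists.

1; yes

With common denominator 2^3 = 8: Σ 2^(−ℓᵢ) = 1/8 + 2/8 + 2/8 + 1/8 + 2/8 = 8/8 = 1.
Kraft's inequality requires Σ ≤ 1; here Σ = 1 ≤ 1, so such a prefix code exists.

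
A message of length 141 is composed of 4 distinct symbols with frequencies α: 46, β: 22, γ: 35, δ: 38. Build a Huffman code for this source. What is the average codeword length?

Probabilities are the counts divided by 141.
Repeatedly combine the two least-probable nodes; the expected code length is the sum of the merged weights.
merge 22/141 + 35/141 → 19/47
merge 38/141 + 46/141 → 28/47
merge 19/47 + 28/47 → 1
L = 19/47 + 28/47 + 1 = 2 bits/symbol.

2 bits/symbol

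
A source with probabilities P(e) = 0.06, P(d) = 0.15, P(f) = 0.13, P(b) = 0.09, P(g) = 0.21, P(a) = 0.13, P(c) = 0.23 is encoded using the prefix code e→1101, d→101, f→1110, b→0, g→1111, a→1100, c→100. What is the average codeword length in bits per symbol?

L̄ = Σ pᵢ·ℓᵢ = 0.06·4 + 0.15·3 + 0.13·4 + 0.09·1 + 0.21·4 + 0.13·4 + 0.23·3 = 3.35 bits/symbol.

3.35 bits/symbol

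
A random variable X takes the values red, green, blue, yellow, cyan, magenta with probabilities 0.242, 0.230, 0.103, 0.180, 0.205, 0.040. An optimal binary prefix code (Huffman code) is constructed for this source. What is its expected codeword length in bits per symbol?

2.466 bits/symbol

Repeatedly combine the two least-probable nodes; the expected code length is the sum of the merged weights.
merge 1/25 + 103/1000 → 143/1000
merge 143/1000 + 9/50 → 323/1000
merge 41/200 + 23/100 → 87/200
merge 121/500 + 323/1000 → 113/200
merge 87/200 + 113/200 → 1
L = 143/1000 + 323/1000 + 87/200 + 113/200 + 1 = 1233/500 = 2.466 bits/symbol.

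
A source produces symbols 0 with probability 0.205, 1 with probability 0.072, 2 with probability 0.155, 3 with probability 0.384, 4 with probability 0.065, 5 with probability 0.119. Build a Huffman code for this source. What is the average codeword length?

Repeatedly combine the two least-probable nodes; the expected code length is the sum of the merged weights.
merge 13/200 + 9/125 → 137/1000
merge 119/1000 + 137/1000 → 32/125
merge 31/200 + 41/200 → 9/25
merge 32/125 + 9/25 → 77/125
merge 48/125 + 77/125 → 1
L = 137/1000 + 32/125 + 9/25 + 77/125 + 1 = 2369/1000 = 2.369 bits/symbol.

2.369 bits/symbol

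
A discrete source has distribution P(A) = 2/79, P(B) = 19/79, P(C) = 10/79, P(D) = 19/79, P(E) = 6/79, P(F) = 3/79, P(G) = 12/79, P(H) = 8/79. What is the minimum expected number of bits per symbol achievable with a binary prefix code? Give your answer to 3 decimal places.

Repeatedly combine the two least-probable nodes; the expected code length is the sum of the merged weights.
merge 2/79 + 3/79 → 5/79
merge 5/79 + 6/79 → 11/79
merge 8/79 + 10/79 → 18/79
merge 11/79 + 12/79 → 23/79
merge 18/79 + 19/79 → 37/79
merge 19/79 + 23/79 → 42/79
merge 37/79 + 42/79 → 1
L = 5/79 + 11/79 + 18/79 + 23/79 + 37/79 + 42/79 + 1 = 215/79 ≈ 2.722 bits/symbol.

2.722 bits/symbol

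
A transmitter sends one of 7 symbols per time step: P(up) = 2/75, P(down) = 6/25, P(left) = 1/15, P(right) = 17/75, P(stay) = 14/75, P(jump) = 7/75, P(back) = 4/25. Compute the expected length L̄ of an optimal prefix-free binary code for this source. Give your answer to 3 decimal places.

2.627 bits/symbol

Repeatedly combine the two least-probable nodes; the expected code length is the sum of the merged weights.
merge 2/75 + 1/15 → 7/75
merge 7/75 + 7/75 → 14/75
merge 4/25 + 14/75 → 26/75
merge 14/75 + 17/75 → 31/75
merge 6/25 + 26/75 → 44/75
merge 31/75 + 44/75 → 1
L = 7/75 + 14/75 + 26/75 + 31/75 + 44/75 + 1 = 197/75 ≈ 2.627 bits/symbol.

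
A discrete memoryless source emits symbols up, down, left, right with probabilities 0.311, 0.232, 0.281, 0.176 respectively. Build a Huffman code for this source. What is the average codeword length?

2 bits/symbol

Repeatedly combine the two least-probable nodes; the expected code length is the sum of the merged weights.
merge 22/125 + 29/125 → 51/125
merge 281/1000 + 311/1000 → 74/125
merge 51/125 + 74/125 → 1
L = 51/125 + 74/125 + 1 = 2 bits/symbol.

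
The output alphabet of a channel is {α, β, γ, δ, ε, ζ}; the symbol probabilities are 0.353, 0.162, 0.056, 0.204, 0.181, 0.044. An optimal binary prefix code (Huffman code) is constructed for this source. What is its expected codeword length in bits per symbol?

2.362 bits/symbol

Repeatedly combine the two least-probable nodes; the expected code length is the sum of the merged weights.
merge 11/250 + 7/125 → 1/10
merge 1/10 + 81/500 → 131/500
merge 181/1000 + 51/250 → 77/200
merge 131/500 + 353/1000 → 123/200
merge 77/200 + 123/200 → 1
L = 1/10 + 131/500 + 77/200 + 123/200 + 1 = 1181/500 = 2.362 bits/symbol.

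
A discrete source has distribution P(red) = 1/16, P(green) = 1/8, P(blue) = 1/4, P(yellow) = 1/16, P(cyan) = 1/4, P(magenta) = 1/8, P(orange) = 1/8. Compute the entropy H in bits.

Each probability is a power of 1/2, so log₂(1/p) is an integer.
H = Σ p·log₂(1/p) = 1/16·4 + 1/8·3 + 1/4·2 + 1/16·4 + 1/4·2 + 1/8·3 + 1/8·3 = 2.625 bits.

2.625 bits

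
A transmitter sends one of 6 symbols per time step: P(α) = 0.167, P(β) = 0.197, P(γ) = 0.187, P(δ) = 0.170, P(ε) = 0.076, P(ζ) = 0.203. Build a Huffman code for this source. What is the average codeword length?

Repeatedly combine the two least-probable nodes; the expected code length is the sum of the merged weights.
merge 19/250 + 167/1000 → 243/1000
merge 17/100 + 187/1000 → 357/1000
merge 197/1000 + 203/1000 → 2/5
merge 243/1000 + 357/1000 → 3/5
merge 2/5 + 3/5 → 1
L = 243/1000 + 357/1000 + 2/5 + 3/5 + 1 = 13/5 = 2.6 bits/symbol.

2.6 bits/symbol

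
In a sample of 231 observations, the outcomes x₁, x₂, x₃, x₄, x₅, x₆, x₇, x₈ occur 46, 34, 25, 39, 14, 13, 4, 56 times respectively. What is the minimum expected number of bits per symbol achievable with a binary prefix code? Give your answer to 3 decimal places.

2.766 bits/symbol

Probabilities are the counts divided by 231.
Repeatedly combine the two least-probable nodes; the expected code length is the sum of the merged weights.
merge 4/231 + 13/231 → 17/231
merge 2/33 + 17/231 → 31/231
merge 25/231 + 31/231 → 8/33
merge 34/231 + 13/77 → 73/231
merge 46/231 + 8/33 → 34/77
merge 8/33 + 73/231 → 43/77
merge 34/77 + 43/77 → 1
L = 17/231 + 31/231 + 8/33 + 73/231 + 34/77 + 43/77 + 1 = 213/77 ≈ 2.766 bits/symbol.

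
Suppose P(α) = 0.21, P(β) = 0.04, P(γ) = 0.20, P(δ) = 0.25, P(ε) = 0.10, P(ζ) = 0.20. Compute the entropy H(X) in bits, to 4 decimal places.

2.4195 bits

H = −Σ pᵢ log₂ pᵢ.
−0.21·log₂(0.21) = 0.4728
−0.04·log₂(0.04) = 0.1858
−0.20·log₂(0.20) = 0.4644
−0.25·log₂(0.25) = 0.5000
−0.10·log₂(0.10) = 0.3322
−0.20·log₂(0.20) = 0.4644
Sum ≈ 2.4195 → 2.4195 bits.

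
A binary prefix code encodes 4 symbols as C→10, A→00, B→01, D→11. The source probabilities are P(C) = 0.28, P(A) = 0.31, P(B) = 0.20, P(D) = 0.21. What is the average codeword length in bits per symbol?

L̄ = Σ pᵢ·ℓᵢ = 0.28·2 + 0.31·2 + 0.20·2 + 0.21·2 = 2 bits/symbol.

2 bits/symbol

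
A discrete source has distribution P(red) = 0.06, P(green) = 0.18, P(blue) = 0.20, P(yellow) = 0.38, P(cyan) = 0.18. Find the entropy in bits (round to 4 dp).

H = −Σ pᵢ log₂ pᵢ.
−0.06·log₂(0.06) = 0.2435
−0.18·log₂(0.18) = 0.4453
−0.20·log₂(0.20) = 0.4644
−0.38·log₂(0.38) = 0.5305
−0.18·log₂(0.18) = 0.4453
Sum ≈ 2.1290 → 2.1290 bits.

2.1290 bits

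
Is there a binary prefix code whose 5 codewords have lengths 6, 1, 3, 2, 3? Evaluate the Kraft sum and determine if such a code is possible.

1.015625; no

With common denominator 2^6 = 64: Σ 2^(−ℓᵢ) = 1/64 + 32/64 + 8/64 + 16/64 + 8/64 = 65/64 = 1.015625.
Kraft's inequality requires Σ ≤ 1; here Σ = 1.015625 > 1, so no such prefix code exists.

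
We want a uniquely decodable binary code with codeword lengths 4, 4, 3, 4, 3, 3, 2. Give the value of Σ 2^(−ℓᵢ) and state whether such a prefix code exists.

With common denominator 2^4 = 16: Σ 2^(−ℓᵢ) = 1/16 + 1/16 + 2/16 + 1/16 + 2/16 + 2/16 + 4/16 = 13/16 = 0.8125.
Kraft's inequality requires Σ ≤ 1; here Σ = 0.8125 ≤ 1, so such a prefix code exists.

0.8125; yes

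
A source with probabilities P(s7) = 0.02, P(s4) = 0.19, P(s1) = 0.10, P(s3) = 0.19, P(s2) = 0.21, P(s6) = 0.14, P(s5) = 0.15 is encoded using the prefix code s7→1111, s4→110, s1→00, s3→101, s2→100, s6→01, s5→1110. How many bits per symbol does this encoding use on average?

L̄ = Σ pᵢ·ℓᵢ = 0.02·4 + 0.19·3 + 0.10·2 + 0.19·3 + 0.21·3 + 0.14·2 + 0.15·4 = 2.93 bits/symbol.

2.93 bits/symbol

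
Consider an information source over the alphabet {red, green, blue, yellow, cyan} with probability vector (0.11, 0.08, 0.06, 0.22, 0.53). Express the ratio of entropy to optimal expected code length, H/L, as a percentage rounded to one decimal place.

Entropy H = −Σ p log₂ p ≈ 1.8513 bits.
Huffman merges: 3/50+2/25→7/50; 11/100+7/50→1/4; 11/50+1/4→47/100; 47/100+53/100→1. L = 93/50 ≈ 1.8600.
Efficiency = H/L = 1.8513/1.8600 = 99.5%.

99.5%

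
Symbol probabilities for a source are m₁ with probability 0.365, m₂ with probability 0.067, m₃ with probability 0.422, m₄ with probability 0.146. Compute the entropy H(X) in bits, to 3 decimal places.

H = −Σ pᵢ log₂ pᵢ.
−0.365·log₂(0.365) = 0.5307
−0.067·log₂(0.067) = 0.2613
−0.422·log₂(0.422) = 0.5253
−0.146·log₂(0.146) = 0.4053
Sum ≈ 1.7225 → 1.723 bits.

1.723 bits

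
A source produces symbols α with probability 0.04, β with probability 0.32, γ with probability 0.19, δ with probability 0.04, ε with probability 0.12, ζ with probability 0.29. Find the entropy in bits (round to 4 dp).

2.2377 bits

H = −Σ pᵢ log₂ pᵢ.
−0.04·log₂(0.04) = 0.1858
−0.32·log₂(0.32) = 0.5260
−0.19·log₂(0.19) = 0.4552
−0.04·log₂(0.04) = 0.1858
−0.12·log₂(0.12) = 0.3671
−0.29·log₂(0.29) = 0.5179
Sum ≈ 2.2377 → 2.2377 bits.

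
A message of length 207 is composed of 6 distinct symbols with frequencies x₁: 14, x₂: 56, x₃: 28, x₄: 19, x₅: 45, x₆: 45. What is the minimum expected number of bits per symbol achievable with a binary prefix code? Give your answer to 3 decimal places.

2.454 bits/symbol

Probabilities are the counts divided by 207.
Repeatedly combine the two least-probable nodes; the expected code length is the sum of the merged weights.
merge 14/207 + 19/207 → 11/69
merge 28/207 + 11/69 → 61/207
merge 5/23 + 5/23 → 10/23
merge 56/207 + 61/207 → 13/23
merge 10/23 + 13/23 → 1
L = 11/69 + 61/207 + 10/23 + 13/23 + 1 = 508/207 ≈ 2.454 bits/symbol.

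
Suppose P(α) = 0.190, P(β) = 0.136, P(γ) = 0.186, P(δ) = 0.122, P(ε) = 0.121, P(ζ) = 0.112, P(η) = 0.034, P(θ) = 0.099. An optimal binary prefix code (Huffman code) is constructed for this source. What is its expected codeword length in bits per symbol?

Repeatedly combine the two least-probable nodes; the expected code length is the sum of the merged weights.
merge 17/500 + 99/1000 → 133/1000
merge 14/125 + 121/1000 → 233/1000
merge 61/500 + 133/1000 → 51/200
merge 17/125 + 93/500 → 161/500
merge 19/100 + 233/1000 → 423/1000
merge 51/200 + 161/500 → 577/1000
merge 423/1000 + 577/1000 → 1
L = 133/1000 + 233/1000 + 51/200 + 161/500 + 423/1000 + 577/1000 + 1 = 2943/1000 = 2.943 bits/symbol.

2.943 bits/symbol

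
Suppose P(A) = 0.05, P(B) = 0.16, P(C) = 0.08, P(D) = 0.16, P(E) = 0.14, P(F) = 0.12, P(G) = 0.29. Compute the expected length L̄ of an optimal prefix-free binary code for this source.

Repeatedly combine the two least-probable nodes; the expected code length is the sum of the merged weights.
merge 1/20 + 2/25 → 13/100
merge 3/25 + 13/100 → 1/4
merge 7/50 + 4/25 → 3/10
merge 4/25 + 1/4 → 41/100
merge 29/100 + 3/10 → 59/100
merge 41/100 + 59/100 → 1
L = 13/100 + 1/4 + 3/10 + 41/100 + 59/100 + 1 = 67/25 = 2.68 bits/symbol.

2.68 bits/symbol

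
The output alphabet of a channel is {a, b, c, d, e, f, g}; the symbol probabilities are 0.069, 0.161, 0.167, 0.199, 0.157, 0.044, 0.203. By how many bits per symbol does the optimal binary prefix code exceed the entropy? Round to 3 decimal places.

0.041 bits

Entropy H = −Σ p log₂ p ≈ 2.6697 bits.
Huffman merges: 11/250+69/1000→113/1000; 113/1000+157/1000→27/100; 161/1000+167/1000→41/125; 199/1000+203/1000→201/500; 27/100+41/125→299/500; 201/500+299/500→1. L = 2711/1000 ≈ 2.7110.
L − H = 2.7110 − 2.6697 = 0.041 bits.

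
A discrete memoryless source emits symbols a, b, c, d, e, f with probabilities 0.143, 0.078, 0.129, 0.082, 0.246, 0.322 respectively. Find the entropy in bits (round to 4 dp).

2.3895 bits

H = −Σ pᵢ log₂ pᵢ.
−0.143·log₂(0.143) = 0.4012
−0.078·log₂(0.078) = 0.2871
−0.129·log₂(0.129) = 0.3811
−0.082·log₂(0.082) = 0.2959
−0.246·log₂(0.246) = 0.4977
−0.322·log₂(0.322) = 0.5264
Sum ≈ 2.3895 → 2.3895 bits.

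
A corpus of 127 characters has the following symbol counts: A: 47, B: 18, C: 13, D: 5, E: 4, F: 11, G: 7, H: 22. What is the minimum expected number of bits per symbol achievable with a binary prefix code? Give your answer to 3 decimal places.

2.646 bits/symbol

Probabilities are the counts divided by 127.
Repeatedly combine the two least-probable nodes; the expected code length is the sum of the merged weights.
merge 4/127 + 5/127 → 9/127
merge 7/127 + 9/127 → 16/127
merge 11/127 + 13/127 → 24/127
merge 16/127 + 18/127 → 34/127
merge 22/127 + 24/127 → 46/127
merge 34/127 + 46/127 → 80/127
merge 47/127 + 80/127 → 1
L = 9/127 + 16/127 + 24/127 + 34/127 + 46/127 + 80/127 + 1 = 336/127 ≈ 2.646 bits/symbol.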